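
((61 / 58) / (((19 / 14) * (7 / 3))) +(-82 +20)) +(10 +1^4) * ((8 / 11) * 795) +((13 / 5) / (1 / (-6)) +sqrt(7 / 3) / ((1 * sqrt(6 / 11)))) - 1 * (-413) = 6697.80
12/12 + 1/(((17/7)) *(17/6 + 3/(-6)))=20/17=1.18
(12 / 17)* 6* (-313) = -22536 / 17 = -1325.65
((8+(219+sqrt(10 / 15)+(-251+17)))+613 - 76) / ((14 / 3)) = sqrt(6) / 14+795 / 7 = 113.75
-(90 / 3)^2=-900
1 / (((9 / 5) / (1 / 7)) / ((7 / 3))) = 5 / 27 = 0.19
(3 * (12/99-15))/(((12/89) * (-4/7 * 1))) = 305893/528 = 579.34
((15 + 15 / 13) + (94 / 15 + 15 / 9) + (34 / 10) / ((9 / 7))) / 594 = 0.05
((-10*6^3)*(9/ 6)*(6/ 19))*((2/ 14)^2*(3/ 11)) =-5.69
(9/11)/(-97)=-0.01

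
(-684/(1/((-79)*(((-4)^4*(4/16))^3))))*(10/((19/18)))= 134196756480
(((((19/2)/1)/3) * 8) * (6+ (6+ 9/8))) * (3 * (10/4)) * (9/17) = 89775/68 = 1320.22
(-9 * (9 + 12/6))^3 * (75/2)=-72772425/2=-36386212.50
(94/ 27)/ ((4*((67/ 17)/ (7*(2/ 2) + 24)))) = 24769/ 3618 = 6.85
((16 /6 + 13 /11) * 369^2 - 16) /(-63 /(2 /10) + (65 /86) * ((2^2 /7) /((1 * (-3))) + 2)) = -5204867619 /3115310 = -1670.74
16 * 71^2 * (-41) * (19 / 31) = -62831024 / 31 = -2026807.23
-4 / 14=-2 / 7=-0.29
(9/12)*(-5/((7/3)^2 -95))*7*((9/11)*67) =569835/35464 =16.07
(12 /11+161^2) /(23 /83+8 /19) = 449670511 /12111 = 37129.10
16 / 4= 4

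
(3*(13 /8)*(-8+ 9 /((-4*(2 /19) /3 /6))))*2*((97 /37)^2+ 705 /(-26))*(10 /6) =5659613905 /43808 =129191.33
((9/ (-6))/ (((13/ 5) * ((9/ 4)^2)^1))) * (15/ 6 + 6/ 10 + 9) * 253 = -122452/ 351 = -348.87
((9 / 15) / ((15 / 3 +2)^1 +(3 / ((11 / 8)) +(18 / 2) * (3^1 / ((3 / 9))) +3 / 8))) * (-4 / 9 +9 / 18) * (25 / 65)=44 / 310791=0.00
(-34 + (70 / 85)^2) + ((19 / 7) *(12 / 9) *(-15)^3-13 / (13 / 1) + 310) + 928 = -22274459 / 2023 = -11010.61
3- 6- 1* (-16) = 13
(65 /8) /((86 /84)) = 7.94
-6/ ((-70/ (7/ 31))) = 3/ 155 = 0.02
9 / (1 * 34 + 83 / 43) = 129 / 515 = 0.25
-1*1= -1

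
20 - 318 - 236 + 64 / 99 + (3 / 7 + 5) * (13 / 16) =-2932459 / 5544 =-528.94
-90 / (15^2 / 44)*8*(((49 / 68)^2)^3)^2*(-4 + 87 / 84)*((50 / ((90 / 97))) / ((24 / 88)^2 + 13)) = 33.72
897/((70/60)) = 5382/7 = 768.86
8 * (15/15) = 8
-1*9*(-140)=1260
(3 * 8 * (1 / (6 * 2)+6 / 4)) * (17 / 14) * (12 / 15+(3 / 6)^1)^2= 54587 / 700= 77.98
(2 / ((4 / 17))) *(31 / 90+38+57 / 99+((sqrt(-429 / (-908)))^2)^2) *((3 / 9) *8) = 271571795279 / 306082260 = 887.25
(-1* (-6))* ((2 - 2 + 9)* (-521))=-28134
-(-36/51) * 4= 48/17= 2.82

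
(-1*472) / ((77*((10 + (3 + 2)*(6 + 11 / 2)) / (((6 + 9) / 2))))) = -472 / 693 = -0.68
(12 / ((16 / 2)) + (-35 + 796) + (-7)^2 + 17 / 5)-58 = 7569 / 10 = 756.90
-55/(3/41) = -2255/3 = -751.67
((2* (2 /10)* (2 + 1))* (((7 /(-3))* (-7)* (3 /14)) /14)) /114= 0.00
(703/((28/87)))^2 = 4771260.10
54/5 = 10.80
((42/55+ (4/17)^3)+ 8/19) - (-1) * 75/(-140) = 95165597/143754380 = 0.66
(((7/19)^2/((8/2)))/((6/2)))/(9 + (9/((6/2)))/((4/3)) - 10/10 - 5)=7/3249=0.00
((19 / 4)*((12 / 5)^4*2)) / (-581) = -0.54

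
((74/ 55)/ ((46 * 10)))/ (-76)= -37/ 961400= -0.00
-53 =-53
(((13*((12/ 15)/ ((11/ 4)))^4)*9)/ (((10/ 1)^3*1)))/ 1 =958464/ 1143828125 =0.00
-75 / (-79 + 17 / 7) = 525 / 536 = 0.98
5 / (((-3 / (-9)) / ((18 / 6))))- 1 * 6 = 39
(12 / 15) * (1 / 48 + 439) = 21073 / 60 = 351.22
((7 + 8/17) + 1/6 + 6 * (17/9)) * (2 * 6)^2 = 46440/17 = 2731.76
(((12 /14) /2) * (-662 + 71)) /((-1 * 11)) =1773 /77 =23.03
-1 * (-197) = 197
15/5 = 3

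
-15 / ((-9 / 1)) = 5 / 3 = 1.67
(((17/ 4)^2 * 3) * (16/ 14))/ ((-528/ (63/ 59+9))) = -7803/ 6608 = -1.18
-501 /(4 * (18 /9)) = -62.62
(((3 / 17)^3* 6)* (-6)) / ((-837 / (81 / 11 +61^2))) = 1476432 / 1675333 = 0.88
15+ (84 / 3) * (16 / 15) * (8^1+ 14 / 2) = 463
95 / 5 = 19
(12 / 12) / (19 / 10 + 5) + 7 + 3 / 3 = 562 / 69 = 8.14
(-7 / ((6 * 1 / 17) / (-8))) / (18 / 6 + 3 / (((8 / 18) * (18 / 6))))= 272 / 9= 30.22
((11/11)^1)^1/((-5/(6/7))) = -6/35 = -0.17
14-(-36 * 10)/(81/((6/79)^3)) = 6903506/493039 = 14.00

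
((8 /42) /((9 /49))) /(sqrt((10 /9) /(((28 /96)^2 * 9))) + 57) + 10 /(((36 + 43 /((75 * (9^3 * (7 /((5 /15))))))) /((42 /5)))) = 2.35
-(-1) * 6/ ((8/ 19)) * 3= 171/ 4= 42.75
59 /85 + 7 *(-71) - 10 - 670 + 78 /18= -298853 /255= -1171.97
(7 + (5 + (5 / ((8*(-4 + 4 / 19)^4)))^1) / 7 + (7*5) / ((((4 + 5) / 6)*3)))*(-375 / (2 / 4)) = -2914401834625 / 250822656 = -11619.37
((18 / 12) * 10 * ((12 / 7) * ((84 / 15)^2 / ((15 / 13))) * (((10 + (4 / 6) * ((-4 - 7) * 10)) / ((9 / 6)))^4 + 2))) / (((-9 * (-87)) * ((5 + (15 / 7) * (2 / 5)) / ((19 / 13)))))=1242408216101248 / 1755231525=707831.53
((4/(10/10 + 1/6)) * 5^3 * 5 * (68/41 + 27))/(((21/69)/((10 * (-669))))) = -1349904803.38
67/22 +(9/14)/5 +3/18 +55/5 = 33127/2310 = 14.34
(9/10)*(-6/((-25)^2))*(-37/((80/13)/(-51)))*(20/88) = -0.60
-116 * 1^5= -116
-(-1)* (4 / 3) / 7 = 4 / 21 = 0.19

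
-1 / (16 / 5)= -5 / 16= -0.31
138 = 138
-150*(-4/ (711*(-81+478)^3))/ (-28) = -50/ 103804912407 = -0.00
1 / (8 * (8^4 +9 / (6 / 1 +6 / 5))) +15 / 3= 163891 / 32778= 5.00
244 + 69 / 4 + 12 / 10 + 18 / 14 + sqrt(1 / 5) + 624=sqrt(5) / 5 + 124283 / 140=888.18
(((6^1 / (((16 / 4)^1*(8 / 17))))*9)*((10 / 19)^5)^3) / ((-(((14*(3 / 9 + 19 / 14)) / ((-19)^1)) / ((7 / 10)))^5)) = 1171626474375000000 / 11061849695250296917151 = 0.00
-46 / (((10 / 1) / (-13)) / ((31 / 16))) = 9269 / 80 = 115.86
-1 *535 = -535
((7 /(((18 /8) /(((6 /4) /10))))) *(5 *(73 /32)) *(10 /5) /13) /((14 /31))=2263 /1248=1.81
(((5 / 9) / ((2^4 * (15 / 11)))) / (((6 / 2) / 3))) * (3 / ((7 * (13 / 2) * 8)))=11 / 52416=0.00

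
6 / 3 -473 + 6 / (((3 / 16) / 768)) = 24105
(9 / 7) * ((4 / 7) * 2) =72 / 49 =1.47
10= 10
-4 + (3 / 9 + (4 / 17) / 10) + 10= 6.36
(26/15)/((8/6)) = 13/10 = 1.30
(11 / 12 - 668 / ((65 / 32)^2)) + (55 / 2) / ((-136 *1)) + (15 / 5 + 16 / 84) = -158.00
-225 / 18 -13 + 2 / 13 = -25.35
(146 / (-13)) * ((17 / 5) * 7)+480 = 13826 / 65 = 212.71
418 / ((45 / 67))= 28006 / 45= 622.36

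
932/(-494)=-466/247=-1.89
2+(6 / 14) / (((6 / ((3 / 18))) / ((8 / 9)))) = 380 / 189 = 2.01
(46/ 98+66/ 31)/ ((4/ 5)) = 19735/ 6076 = 3.25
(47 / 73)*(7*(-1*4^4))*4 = -336896 / 73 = -4615.01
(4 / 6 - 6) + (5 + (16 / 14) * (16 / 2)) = 185 / 21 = 8.81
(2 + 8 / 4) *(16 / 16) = 4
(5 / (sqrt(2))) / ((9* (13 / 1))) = 5* sqrt(2) / 234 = 0.03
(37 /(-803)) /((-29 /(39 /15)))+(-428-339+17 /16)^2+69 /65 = 227328726958711 /387495680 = 586661.32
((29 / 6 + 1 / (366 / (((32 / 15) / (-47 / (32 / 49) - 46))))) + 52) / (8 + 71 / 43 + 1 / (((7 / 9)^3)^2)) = 5958661944888107 / 1485473356975500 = 4.01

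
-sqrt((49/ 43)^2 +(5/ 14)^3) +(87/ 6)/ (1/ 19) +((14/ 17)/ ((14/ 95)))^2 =177289/ 578 - sqrt(95472566)/ 8428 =305.57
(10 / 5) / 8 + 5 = 21 / 4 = 5.25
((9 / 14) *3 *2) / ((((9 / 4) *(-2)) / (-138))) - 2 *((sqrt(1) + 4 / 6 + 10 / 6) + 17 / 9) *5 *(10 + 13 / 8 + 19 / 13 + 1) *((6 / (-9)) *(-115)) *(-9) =277205959 / 546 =507703.22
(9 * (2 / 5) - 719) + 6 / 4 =-7139 / 10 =-713.90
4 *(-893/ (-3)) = 3572/ 3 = 1190.67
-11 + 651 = 640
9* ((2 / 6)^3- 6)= -161 / 3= -53.67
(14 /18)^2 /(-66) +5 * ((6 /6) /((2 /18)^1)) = 240521 /5346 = 44.99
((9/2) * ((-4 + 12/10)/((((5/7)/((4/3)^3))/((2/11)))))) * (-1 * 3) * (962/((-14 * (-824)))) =53872/28325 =1.90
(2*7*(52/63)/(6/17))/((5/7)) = 6188/135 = 45.84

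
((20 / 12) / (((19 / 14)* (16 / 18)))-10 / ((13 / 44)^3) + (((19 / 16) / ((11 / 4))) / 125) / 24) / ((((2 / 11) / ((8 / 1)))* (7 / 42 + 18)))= -2128801321883 / 2274993500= -935.74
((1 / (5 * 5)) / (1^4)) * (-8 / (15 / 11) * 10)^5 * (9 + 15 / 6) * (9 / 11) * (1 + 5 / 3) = -1412402511872 / 2025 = -697482721.91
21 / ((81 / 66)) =154 / 9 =17.11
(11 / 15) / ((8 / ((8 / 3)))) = 11 / 45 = 0.24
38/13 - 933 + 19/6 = -72299/78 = -926.91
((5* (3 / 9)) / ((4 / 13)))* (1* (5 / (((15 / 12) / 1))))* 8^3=33280 / 3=11093.33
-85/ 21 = -4.05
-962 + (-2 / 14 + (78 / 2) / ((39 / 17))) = -6616 / 7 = -945.14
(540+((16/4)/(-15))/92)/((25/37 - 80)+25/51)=-117182071/17107400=-6.85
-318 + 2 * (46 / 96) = -7609 / 24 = -317.04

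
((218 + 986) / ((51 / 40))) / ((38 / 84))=674240 / 323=2087.43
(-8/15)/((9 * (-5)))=8/675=0.01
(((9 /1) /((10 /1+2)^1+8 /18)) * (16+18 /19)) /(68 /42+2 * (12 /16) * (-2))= -39123 /4408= -8.88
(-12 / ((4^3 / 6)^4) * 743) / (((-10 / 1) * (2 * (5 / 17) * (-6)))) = -1023111 / 52428800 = -0.02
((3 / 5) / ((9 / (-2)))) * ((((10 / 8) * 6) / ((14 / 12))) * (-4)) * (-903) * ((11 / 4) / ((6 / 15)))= -21285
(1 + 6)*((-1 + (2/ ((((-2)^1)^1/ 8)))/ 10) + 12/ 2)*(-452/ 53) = -66444/ 265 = -250.73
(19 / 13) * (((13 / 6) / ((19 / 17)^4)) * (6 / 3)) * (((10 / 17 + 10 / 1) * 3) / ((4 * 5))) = 44217 / 6859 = 6.45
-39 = -39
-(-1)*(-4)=-4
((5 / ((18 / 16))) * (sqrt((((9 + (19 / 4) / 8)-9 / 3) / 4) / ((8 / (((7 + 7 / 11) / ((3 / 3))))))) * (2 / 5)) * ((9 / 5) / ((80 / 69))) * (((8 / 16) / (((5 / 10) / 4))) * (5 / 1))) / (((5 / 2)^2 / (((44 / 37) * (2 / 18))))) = 92 * sqrt(48741) / 13875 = 1.46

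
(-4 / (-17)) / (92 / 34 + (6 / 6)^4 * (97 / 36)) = 0.04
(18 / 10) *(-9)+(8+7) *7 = 444 / 5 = 88.80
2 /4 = 1 /2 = 0.50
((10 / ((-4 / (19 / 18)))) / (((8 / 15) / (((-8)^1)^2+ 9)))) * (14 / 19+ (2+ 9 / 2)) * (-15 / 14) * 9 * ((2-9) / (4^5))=-22584375 / 131072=-172.31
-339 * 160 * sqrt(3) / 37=-54240 * sqrt(3) / 37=-2539.09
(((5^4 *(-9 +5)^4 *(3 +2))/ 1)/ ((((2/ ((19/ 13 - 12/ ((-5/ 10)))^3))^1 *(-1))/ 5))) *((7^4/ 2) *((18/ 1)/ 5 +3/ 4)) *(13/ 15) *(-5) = 126253708481950000/ 169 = 747063363798520.71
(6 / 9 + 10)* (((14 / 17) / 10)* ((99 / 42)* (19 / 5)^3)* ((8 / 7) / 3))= 9657472 / 223125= 43.28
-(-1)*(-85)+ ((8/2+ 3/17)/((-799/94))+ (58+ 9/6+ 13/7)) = -97647/4046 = -24.13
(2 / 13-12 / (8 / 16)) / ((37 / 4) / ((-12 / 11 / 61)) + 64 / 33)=54560 / 1178983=0.05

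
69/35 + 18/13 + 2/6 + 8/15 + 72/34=147128/23205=6.34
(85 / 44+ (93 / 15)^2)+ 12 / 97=4320873 / 106700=40.50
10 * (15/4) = 75/2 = 37.50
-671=-671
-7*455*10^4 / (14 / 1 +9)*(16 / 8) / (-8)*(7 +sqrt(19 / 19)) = 63700000 / 23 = 2769565.22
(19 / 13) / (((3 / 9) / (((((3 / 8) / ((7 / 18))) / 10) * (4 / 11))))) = 1539 / 10010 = 0.15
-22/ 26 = -11/ 13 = -0.85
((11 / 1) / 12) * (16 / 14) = 22 / 21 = 1.05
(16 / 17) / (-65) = -16 / 1105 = -0.01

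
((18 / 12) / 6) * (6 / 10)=3 / 20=0.15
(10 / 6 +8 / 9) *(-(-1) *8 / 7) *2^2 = 736 / 63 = 11.68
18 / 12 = 3 / 2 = 1.50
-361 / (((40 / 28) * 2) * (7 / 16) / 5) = -1444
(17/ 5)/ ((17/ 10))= 2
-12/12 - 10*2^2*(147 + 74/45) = -53521/9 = -5946.78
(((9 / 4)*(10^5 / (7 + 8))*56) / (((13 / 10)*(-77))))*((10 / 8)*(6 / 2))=-4500000 / 143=-31468.53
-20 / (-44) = 5 / 11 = 0.45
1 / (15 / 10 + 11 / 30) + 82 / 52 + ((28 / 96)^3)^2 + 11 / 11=54140624011 / 17390370816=3.11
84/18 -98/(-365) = 5404/1095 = 4.94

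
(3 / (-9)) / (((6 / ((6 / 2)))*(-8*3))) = 1 / 144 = 0.01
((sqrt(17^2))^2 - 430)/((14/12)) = -846/7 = -120.86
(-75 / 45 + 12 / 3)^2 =49 / 9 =5.44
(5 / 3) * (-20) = -33.33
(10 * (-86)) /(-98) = 8.78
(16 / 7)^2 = 256 / 49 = 5.22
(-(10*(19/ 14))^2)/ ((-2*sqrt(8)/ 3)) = 27075*sqrt(2)/ 392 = 97.68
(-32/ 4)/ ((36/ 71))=-142/ 9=-15.78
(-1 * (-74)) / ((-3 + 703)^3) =37 / 171500000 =0.00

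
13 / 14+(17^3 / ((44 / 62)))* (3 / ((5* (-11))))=-1595249 / 4235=-376.68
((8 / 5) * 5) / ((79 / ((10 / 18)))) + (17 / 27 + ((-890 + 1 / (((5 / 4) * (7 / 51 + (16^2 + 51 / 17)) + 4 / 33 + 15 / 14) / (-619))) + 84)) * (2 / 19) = -2929273743242 / 34494515523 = -84.92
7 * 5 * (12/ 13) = 420/ 13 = 32.31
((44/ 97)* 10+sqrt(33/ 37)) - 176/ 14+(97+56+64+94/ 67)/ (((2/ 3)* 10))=sqrt(1221)/ 37+22496381/ 909860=25.67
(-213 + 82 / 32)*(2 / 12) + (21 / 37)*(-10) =-144739 / 3552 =-40.75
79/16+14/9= 935/144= 6.49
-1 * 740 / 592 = -5 / 4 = -1.25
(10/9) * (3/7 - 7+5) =-110/63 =-1.75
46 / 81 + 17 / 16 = 2113 / 1296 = 1.63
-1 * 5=-5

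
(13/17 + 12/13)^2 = 139129/48841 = 2.85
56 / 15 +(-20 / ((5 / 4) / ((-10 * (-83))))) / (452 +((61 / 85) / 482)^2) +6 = -74531691887978 / 3793502452605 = -19.65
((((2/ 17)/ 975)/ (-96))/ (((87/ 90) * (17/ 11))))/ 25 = -11/ 326859000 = -0.00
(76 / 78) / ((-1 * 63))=-38 / 2457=-0.02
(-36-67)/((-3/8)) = 824/3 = 274.67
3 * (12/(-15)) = -12/5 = -2.40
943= 943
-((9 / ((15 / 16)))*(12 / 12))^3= -884.74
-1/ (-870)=1/ 870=0.00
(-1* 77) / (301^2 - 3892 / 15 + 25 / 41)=-47355 / 55560418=-0.00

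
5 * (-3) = -15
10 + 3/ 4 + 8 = 18.75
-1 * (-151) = 151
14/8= 7/4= 1.75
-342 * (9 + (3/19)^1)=-3132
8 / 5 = 1.60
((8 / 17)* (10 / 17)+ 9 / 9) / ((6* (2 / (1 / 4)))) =123 / 4624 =0.03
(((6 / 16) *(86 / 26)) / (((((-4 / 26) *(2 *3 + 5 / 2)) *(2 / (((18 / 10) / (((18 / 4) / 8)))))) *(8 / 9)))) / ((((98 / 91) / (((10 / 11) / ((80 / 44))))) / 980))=-105651 / 136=-776.85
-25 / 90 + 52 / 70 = 293 / 630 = 0.47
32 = 32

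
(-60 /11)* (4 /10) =-24 /11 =-2.18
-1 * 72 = -72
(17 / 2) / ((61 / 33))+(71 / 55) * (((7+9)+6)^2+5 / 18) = 629.76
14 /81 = 0.17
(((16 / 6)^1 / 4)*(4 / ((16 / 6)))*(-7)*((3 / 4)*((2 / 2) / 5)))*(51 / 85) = -63 / 100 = -0.63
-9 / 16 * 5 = -45 / 16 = -2.81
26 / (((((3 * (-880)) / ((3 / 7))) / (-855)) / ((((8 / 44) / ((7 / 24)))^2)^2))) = 1475076096 / 2706784157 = 0.54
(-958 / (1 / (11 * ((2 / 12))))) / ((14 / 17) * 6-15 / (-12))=-358292 / 1263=-283.68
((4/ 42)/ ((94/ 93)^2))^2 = 8311689/ 956417476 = 0.01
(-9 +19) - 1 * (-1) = 11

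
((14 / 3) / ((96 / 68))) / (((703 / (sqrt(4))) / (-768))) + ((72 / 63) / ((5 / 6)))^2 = -13800064 / 2583525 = -5.34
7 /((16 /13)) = 91 /16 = 5.69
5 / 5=1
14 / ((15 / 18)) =84 / 5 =16.80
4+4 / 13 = 56 / 13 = 4.31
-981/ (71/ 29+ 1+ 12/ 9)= -85347/ 416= -205.16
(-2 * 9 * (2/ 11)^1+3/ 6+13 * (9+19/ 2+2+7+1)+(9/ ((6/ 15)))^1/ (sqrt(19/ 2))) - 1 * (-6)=45 * sqrt(38)/ 38+4111/ 11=381.03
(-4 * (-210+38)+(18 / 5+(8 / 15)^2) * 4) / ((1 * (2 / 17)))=1345516 / 225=5980.07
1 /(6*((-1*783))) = -1 /4698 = -0.00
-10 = -10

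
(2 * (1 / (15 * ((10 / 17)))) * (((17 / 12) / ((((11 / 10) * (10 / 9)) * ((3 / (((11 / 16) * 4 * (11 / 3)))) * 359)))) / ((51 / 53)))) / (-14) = -9911 / 54280800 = -0.00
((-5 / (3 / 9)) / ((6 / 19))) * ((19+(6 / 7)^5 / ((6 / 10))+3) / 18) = -18178915 / 302526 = -60.09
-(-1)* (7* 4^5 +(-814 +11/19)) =120737/19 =6354.58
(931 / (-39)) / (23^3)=-931 / 474513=-0.00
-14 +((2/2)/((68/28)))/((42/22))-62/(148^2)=-7700837/558552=-13.79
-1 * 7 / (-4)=7 / 4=1.75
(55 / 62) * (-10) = -8.87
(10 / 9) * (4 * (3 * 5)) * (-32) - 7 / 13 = -83221 / 39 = -2133.87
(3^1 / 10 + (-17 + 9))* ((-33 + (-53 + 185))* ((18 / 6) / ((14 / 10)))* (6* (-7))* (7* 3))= 1440747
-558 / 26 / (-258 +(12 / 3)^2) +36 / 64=16389 / 25168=0.65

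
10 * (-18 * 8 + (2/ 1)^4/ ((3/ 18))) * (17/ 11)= -8160/ 11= -741.82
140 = 140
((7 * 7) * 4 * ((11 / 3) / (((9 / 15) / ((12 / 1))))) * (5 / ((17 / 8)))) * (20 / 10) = 3449600 / 51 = 67639.22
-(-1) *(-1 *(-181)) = 181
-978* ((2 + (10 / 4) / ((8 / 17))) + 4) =-88509 / 8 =-11063.62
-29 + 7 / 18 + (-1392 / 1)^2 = 34877437 / 18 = 1937635.39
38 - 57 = -19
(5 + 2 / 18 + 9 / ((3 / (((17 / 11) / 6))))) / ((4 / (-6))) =-1165 / 132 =-8.83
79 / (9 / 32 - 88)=-2528 / 2807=-0.90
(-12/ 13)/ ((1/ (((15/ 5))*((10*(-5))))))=1800/ 13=138.46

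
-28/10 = -14/5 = -2.80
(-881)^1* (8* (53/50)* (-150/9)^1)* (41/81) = 15315304/243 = 63025.94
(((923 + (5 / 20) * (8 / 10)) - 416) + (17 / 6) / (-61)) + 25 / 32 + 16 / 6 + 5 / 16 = 14959561 / 29280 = 510.91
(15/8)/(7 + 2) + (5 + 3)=197/24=8.21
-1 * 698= -698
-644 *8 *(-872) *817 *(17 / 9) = 62396943616 / 9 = 6932993735.11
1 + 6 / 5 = 11 / 5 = 2.20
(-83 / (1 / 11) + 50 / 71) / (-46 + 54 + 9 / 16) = -1036368 / 9727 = -106.55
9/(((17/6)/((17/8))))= 27/4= 6.75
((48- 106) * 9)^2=272484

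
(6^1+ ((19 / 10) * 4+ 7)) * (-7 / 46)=-721 / 230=-3.13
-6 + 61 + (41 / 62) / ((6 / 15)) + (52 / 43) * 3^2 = 360107 / 5332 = 67.54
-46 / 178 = -23 / 89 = -0.26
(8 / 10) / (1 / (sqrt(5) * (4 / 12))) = 4 * sqrt(5) / 15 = 0.60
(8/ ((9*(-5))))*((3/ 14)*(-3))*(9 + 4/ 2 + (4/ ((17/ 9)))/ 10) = 3812/ 2975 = 1.28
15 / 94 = 0.16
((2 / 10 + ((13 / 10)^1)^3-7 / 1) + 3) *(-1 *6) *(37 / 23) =177933 / 11500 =15.47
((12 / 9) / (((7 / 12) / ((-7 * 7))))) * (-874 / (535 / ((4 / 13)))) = 391552 / 6955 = 56.30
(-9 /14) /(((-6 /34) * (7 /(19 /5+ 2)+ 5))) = 493 /840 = 0.59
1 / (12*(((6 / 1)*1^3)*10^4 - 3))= 0.00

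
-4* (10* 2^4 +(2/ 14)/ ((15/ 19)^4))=-227321284/ 354375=-641.47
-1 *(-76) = 76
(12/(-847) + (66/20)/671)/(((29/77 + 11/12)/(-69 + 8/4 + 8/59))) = 383454/801845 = 0.48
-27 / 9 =-3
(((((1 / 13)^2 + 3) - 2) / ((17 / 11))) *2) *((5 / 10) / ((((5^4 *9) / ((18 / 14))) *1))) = 22 / 147875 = 0.00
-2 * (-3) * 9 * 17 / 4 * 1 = 459 / 2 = 229.50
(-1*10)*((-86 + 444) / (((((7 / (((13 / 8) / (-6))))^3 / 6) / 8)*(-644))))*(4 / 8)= -1966315 / 254467584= -0.01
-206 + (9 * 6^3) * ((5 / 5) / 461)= -93022 / 461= -201.78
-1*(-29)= 29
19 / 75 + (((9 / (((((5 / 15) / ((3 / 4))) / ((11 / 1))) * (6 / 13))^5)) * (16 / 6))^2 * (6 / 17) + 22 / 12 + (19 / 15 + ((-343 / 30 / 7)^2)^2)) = 288603585453664306532252749630771 / 7219445760000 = 39975864498172267801.93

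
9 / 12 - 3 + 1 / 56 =-125 / 56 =-2.23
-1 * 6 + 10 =4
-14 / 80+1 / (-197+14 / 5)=-6997 / 38840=-0.18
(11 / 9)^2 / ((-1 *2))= -121 / 162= -0.75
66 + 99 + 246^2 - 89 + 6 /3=60594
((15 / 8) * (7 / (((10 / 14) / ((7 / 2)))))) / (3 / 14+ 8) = 7203 / 920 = 7.83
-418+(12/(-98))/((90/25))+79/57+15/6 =-2313431/5586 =-414.15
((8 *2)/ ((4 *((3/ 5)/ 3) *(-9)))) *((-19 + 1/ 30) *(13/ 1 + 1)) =15932/ 27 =590.07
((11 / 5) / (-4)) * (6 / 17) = -33 / 170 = -0.19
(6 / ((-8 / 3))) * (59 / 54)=-59 / 24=-2.46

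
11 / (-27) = -11 / 27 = -0.41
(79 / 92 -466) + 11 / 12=-64063 / 138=-464.22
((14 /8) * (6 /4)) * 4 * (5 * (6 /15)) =21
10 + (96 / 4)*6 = 154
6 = 6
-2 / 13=-0.15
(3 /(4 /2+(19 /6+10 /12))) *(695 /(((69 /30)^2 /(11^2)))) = 4204750 /529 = 7948.49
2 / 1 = 2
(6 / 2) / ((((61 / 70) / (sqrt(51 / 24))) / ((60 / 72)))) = 175 * sqrt(34) / 244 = 4.18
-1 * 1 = -1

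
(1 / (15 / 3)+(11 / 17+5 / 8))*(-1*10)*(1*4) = -58.88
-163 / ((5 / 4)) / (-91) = 652 / 455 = 1.43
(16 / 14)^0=1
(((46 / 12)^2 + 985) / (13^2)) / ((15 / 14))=251923 / 45630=5.52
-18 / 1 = -18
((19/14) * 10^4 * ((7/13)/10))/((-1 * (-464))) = 2375/1508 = 1.57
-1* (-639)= 639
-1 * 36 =-36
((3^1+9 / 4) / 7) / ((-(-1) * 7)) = 3 / 28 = 0.11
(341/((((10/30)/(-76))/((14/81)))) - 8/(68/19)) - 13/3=-6171023/459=-13444.49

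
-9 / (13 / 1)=-9 / 13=-0.69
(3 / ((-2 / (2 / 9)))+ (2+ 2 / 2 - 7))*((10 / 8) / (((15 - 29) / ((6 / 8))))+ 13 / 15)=-34931 / 10080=-3.47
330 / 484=15 / 22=0.68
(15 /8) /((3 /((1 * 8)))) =5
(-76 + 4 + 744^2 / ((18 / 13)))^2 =159763287616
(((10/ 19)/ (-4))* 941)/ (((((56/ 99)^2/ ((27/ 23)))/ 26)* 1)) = -16185910455/ 1370432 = -11810.81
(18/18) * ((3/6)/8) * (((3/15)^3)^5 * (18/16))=9/3906250000000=0.00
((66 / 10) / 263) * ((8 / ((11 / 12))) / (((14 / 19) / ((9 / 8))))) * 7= 3078 / 1315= 2.34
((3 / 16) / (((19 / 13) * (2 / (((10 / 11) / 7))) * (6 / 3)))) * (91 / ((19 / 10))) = 12675 / 63536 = 0.20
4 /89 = 0.04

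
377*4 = 1508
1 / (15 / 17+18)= 17 / 321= 0.05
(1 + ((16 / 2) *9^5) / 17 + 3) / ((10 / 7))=19454.24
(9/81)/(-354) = -1/3186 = -0.00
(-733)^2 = 537289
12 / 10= 6 / 5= 1.20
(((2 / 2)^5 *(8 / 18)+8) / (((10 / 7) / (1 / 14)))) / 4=19 / 180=0.11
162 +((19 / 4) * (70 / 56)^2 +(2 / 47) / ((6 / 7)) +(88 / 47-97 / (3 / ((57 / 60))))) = 2115033 / 15040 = 140.63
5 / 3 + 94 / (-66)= 0.24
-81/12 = -27/4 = -6.75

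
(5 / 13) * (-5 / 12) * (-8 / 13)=50 / 507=0.10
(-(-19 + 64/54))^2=231361/729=317.37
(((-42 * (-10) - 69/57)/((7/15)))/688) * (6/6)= 119355/91504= 1.30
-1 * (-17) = 17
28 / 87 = 0.32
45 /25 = 9 /5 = 1.80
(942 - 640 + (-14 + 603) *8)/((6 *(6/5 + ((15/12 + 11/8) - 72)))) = -100280/8181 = -12.26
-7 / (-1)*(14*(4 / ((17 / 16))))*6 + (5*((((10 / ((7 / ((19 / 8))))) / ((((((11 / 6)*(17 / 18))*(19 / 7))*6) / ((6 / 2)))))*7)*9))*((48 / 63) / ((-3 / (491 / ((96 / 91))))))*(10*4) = -100118298 / 187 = -535391.97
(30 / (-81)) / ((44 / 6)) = -5 / 99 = -0.05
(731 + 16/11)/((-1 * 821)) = -8057/9031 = -0.89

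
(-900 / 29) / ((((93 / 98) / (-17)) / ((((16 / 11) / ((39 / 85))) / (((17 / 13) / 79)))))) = 1052912000 / 9889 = 106473.05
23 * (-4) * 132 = -12144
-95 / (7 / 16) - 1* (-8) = -1464 / 7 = -209.14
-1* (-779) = 779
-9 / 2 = -4.50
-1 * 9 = -9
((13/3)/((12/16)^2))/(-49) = -208/1323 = -0.16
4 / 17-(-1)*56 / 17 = 60 / 17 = 3.53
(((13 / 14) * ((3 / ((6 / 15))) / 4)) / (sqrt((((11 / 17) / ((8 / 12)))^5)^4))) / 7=0.34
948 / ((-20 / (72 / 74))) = -8532 / 185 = -46.12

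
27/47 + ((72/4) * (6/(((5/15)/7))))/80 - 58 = -27331/940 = -29.08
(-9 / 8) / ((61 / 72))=-81 / 61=-1.33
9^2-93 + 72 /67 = -10.93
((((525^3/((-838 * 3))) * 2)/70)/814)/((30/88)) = -91875/15503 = -5.93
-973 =-973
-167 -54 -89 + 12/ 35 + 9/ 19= -205607/ 665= -309.18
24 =24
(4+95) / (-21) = -33 / 7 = -4.71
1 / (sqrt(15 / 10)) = sqrt(6) / 3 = 0.82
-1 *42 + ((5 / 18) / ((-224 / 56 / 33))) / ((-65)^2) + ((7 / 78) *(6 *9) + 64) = 544429 / 20280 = 26.85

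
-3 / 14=-0.21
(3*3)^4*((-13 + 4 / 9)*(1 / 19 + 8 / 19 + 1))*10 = -23065560 / 19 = -1213976.84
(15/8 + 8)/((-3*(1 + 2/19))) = -1501/504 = -2.98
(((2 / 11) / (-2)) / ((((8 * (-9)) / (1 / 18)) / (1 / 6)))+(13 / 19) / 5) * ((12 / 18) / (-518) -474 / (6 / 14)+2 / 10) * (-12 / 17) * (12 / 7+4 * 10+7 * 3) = 1048653546953483 / 156530612700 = 6699.35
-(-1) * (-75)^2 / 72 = 625 / 8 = 78.12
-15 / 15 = -1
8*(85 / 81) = 680 / 81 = 8.40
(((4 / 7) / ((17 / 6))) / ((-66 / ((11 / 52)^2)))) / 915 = -11 / 73606260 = -0.00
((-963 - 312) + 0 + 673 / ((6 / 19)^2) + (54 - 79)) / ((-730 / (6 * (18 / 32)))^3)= -428986611 / 796706816000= -0.00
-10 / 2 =-5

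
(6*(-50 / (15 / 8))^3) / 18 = -512000 / 81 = -6320.99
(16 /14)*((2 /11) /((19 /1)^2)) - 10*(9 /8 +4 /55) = -1331665 /111188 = -11.98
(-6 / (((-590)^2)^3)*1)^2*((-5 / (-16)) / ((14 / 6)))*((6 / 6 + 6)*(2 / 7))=27 / 4981752771070691607266800000000000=0.00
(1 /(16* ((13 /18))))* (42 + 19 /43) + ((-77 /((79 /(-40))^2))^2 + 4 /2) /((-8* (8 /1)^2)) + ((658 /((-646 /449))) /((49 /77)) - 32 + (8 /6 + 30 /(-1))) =-4193629408132560391 /5401121107289856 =-776.44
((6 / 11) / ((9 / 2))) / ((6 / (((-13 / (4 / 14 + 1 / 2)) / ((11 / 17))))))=-6188 / 11979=-0.52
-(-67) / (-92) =-67 / 92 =-0.73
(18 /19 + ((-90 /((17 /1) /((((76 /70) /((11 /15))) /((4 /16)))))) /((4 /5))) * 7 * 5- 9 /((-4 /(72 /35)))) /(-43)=169879104 /5347265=31.77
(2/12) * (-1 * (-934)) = 467/3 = 155.67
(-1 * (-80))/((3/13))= 1040/3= 346.67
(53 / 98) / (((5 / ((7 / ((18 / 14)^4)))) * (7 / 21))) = 18179 / 21870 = 0.83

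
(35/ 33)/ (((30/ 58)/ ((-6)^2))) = 73.82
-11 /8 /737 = -1 /536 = -0.00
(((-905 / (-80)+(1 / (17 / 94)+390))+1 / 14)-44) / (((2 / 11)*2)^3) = 919703697 / 121856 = 7547.46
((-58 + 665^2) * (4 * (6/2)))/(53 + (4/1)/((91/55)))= 160948788/1681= 95745.86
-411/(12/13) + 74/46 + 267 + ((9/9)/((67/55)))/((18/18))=-1083757/6164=-175.82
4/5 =0.80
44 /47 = 0.94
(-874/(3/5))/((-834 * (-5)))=-437/1251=-0.35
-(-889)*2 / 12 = 889 / 6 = 148.17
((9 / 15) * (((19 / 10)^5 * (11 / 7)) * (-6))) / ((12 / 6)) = -245133801 / 3500000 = -70.04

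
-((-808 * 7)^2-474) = -31989862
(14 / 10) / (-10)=-7 / 50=-0.14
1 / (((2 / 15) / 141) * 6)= 705 / 4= 176.25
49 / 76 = 0.64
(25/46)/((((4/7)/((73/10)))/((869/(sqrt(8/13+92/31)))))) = 2220295 * sqrt(403)/13984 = 3187.36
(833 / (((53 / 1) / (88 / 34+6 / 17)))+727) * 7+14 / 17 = 4877481 / 901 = 5413.41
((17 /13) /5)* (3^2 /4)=153 /260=0.59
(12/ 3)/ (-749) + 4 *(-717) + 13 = -2138399/ 749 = -2855.01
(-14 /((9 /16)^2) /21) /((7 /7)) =-512 /243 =-2.11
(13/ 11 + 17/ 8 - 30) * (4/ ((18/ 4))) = -261/ 11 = -23.73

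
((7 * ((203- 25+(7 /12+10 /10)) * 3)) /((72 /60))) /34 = 75425 /816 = 92.43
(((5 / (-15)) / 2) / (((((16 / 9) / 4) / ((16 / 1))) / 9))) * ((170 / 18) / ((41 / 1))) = -510 / 41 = -12.44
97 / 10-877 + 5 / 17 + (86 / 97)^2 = -1385544599 / 1599530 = -866.22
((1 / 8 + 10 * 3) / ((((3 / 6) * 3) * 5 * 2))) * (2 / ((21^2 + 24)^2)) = 241 / 12973500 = 0.00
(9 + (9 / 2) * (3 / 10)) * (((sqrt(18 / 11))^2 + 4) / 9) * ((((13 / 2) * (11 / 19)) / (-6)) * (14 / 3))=-64883 / 3420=-18.97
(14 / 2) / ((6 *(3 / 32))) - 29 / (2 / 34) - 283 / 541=-2342372 / 4869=-481.08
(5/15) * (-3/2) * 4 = -2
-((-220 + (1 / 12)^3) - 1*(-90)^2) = 14376959 / 1728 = 8320.00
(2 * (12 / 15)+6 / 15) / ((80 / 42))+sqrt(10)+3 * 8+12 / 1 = sqrt(10)+741 / 20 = 40.21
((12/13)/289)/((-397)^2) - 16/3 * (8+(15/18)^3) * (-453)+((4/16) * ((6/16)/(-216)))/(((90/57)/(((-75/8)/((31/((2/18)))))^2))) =93911851511073421805389/4531080779753029632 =20726.15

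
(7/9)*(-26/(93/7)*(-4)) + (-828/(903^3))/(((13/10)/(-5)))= 6.09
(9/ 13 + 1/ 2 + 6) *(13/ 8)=187/ 16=11.69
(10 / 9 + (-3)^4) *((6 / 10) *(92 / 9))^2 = 6254896 / 2025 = 3088.84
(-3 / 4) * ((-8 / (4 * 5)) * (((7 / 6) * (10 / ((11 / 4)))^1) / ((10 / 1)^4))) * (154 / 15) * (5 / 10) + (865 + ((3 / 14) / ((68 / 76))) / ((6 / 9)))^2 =1590662550647153 / 2124150000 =748846.62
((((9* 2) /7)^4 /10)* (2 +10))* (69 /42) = 7243344 /84035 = 86.19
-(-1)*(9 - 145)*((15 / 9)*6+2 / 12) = -4148 / 3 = -1382.67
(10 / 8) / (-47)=-5 / 188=-0.03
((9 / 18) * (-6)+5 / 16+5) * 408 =1887 / 2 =943.50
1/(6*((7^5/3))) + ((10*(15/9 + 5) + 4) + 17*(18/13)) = 123497875/1310946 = 94.21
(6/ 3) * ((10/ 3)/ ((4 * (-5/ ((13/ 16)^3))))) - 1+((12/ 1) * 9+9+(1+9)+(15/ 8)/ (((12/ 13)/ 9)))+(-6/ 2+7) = 1819883/ 12288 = 148.10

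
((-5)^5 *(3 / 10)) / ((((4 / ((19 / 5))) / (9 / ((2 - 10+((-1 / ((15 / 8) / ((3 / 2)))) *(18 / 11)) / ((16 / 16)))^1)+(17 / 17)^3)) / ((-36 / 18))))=59.14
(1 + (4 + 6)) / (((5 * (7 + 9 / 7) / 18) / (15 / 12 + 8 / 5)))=39501 / 2900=13.62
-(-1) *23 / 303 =23 / 303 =0.08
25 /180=0.14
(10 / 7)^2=100 / 49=2.04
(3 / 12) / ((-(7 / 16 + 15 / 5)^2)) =-64 / 3025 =-0.02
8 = 8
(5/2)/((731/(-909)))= -4545/1462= -3.11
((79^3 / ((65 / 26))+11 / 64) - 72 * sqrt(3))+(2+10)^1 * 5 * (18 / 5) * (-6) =62694327 / 320 - 72 * sqrt(3) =195795.06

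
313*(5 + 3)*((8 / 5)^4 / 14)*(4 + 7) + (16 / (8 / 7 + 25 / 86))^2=42418395184128 / 3258364375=13018.31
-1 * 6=-6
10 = 10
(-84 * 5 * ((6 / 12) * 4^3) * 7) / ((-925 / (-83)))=-1561728 / 185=-8441.77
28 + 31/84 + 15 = 43.37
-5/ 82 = -0.06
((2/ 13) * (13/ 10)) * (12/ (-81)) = -4/ 135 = -0.03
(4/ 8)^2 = 1/ 4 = 0.25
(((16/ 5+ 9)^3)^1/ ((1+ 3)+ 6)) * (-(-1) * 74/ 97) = 8398297/ 60625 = 138.53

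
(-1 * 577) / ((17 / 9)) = -5193 / 17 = -305.47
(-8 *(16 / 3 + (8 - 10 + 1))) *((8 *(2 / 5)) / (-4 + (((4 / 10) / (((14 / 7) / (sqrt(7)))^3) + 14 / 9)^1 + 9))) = -23562240 / 1364617 + 1257984 *sqrt(7) / 1364617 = -14.83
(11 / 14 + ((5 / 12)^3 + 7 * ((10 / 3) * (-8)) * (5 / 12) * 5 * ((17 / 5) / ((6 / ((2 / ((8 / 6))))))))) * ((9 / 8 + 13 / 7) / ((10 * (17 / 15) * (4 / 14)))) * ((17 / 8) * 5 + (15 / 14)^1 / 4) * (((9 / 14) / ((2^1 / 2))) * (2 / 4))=-203129849635 / 191070208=-1063.12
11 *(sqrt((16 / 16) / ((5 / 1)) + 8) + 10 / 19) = 110 / 19 + 11 *sqrt(205) / 5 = 37.29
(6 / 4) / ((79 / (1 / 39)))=1 / 2054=0.00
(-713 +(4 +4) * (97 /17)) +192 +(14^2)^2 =644991 /17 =37940.65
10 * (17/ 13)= 170/ 13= 13.08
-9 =-9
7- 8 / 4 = 5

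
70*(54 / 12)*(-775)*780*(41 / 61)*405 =-3161882587500 / 61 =-51834140778.69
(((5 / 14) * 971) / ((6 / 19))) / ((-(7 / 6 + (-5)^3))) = 92245 / 10402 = 8.87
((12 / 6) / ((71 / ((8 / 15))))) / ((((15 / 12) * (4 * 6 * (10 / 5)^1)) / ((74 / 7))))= 296 / 111825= 0.00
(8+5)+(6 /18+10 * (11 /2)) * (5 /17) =1493 /51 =29.27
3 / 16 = 0.19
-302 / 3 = -100.67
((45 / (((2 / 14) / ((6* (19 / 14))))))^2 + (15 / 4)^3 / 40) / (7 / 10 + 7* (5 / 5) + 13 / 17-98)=-286327929375 / 3896576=-73481.93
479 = 479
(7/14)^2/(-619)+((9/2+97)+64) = 409777/2476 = 165.50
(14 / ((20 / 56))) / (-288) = -49 / 360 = -0.14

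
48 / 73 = 0.66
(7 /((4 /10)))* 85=2975 /2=1487.50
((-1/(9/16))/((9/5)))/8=-10/81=-0.12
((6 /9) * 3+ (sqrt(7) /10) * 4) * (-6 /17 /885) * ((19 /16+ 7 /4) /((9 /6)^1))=-47 /30090- 47 * sqrt(7) /150450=-0.00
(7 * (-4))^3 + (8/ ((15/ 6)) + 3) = -109729/ 5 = -21945.80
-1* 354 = -354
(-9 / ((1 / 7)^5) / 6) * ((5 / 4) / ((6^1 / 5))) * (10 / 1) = -2100875 / 8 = -262609.38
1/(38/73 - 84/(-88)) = 1606/2369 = 0.68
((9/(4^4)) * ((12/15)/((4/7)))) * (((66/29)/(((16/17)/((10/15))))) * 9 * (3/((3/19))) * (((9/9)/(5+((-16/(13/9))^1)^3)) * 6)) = -13277905641/220863925760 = -0.06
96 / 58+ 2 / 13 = 682 / 377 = 1.81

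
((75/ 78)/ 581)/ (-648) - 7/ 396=-1903631/ 107675568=-0.02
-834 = -834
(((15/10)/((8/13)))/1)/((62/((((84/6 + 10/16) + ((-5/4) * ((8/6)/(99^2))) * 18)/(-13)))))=-0.04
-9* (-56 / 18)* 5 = 140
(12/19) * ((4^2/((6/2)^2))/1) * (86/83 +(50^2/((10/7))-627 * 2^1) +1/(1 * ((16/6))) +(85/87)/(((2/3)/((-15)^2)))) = 127421192/137199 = 928.73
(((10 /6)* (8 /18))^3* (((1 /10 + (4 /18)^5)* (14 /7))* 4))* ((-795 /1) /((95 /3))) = -20137964800 /2453663097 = -8.21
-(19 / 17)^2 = -361 / 289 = -1.25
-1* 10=-10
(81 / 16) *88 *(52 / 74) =11583 / 37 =313.05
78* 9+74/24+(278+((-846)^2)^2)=6146992723669/12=512249393639.08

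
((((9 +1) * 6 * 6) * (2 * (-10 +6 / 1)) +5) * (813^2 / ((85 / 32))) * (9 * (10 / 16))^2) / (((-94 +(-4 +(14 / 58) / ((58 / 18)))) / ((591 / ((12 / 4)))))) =25501526695902375 / 560014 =45537302095.84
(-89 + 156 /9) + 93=64 /3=21.33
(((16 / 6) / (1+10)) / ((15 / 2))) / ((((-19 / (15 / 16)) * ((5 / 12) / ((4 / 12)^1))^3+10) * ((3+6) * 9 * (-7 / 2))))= 0.00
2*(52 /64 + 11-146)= -2147 /8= -268.38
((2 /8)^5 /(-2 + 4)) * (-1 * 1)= -1 /2048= -0.00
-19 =-19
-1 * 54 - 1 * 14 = -68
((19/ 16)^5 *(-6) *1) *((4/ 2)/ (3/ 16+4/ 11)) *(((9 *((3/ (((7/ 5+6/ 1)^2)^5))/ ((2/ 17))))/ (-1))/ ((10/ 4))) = 73252874126953125/ 7642033096696321687552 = 0.00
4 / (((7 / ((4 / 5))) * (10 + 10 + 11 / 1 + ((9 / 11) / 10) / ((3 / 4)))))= 176 / 11977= 0.01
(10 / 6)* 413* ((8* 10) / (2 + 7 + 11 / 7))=578200 / 111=5209.01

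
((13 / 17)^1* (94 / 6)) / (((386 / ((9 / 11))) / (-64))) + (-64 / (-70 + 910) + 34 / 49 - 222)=-5915695316 / 26526885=-223.01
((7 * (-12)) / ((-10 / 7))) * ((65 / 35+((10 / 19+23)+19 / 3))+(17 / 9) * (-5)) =74648 / 57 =1309.61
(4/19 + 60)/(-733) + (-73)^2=74215839/13927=5328.92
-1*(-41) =41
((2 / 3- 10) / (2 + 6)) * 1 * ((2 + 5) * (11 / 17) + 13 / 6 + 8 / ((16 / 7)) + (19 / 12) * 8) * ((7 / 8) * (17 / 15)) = -26.45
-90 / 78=-15 / 13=-1.15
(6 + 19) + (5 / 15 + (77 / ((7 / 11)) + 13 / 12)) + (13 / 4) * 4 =1925 / 12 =160.42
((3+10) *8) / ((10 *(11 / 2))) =104 / 55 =1.89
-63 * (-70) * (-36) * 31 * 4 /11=-19686240 /11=-1789658.18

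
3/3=1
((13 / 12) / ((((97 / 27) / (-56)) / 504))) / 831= -275184 / 26869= -10.24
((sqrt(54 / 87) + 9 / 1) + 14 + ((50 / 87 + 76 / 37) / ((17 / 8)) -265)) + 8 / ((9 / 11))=-37920602 / 164169 + 3 * sqrt(58) / 29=-230.20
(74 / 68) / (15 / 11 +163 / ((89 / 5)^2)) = 3223847 / 5563760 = 0.58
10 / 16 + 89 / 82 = 561 / 328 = 1.71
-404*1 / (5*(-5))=404 / 25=16.16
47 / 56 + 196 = 11023 / 56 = 196.84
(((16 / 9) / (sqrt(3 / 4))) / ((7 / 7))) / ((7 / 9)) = 32* sqrt(3) / 21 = 2.64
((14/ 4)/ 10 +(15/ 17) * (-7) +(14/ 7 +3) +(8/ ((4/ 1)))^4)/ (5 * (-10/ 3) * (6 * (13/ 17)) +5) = -0.21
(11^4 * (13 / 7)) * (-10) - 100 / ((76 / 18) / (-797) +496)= -677161539520 / 2490439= -271904.49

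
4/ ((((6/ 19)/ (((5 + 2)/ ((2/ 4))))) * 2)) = 88.67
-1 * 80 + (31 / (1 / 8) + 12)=180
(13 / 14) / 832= 1 / 896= 0.00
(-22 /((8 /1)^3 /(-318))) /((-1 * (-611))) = 1749 /78208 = 0.02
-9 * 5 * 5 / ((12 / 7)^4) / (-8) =3.26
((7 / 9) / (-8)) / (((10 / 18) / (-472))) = 413 / 5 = 82.60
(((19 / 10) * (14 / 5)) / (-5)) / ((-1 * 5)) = 133 / 625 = 0.21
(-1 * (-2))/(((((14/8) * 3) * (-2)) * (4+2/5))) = -10/231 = -0.04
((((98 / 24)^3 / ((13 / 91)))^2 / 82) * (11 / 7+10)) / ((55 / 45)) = 96889010407 / 3694592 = 26224.55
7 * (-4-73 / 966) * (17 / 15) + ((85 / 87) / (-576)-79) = -641607631 / 5762880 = -111.33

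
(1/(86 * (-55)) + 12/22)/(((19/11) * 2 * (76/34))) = 43843/620920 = 0.07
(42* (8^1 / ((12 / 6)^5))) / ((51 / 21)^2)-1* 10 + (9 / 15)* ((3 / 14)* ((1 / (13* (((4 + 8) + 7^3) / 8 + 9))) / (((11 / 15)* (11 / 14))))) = -8.22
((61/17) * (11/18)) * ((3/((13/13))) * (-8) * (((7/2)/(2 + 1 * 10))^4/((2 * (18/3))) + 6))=-16030373183/50761728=-315.80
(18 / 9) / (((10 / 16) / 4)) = 64 / 5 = 12.80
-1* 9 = -9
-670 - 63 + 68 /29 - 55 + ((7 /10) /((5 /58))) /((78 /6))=-7398913 /9425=-785.03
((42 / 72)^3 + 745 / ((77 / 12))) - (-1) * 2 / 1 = 15740843 / 133056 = 118.30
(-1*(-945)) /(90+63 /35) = 175 /17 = 10.29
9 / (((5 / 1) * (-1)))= -9 / 5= -1.80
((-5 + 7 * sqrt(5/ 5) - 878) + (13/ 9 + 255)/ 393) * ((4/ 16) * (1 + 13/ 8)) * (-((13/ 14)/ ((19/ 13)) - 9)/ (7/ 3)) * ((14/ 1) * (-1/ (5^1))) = 172220785/ 29868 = 5766.06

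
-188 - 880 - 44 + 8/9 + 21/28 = -39973/36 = -1110.36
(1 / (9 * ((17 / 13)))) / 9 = 13 / 1377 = 0.01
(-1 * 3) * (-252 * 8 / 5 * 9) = 54432 / 5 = 10886.40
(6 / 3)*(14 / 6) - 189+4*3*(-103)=-4261 / 3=-1420.33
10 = 10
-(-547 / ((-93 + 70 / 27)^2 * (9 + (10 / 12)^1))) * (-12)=-28710936 / 351550379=-0.08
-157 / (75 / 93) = -4867 / 25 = -194.68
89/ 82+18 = 1565/ 82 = 19.09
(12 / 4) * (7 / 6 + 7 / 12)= 21 / 4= 5.25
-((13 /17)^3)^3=-10604499373 /118587876497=-0.09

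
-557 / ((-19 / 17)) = 9469 / 19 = 498.37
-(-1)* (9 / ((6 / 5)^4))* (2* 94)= 29375 / 36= 815.97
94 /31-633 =-19529 /31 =-629.97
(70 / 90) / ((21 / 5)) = 5 / 27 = 0.19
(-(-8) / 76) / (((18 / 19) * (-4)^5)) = -0.00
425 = 425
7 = 7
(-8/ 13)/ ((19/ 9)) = -72/ 247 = -0.29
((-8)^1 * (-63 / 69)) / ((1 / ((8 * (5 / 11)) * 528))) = 322560 / 23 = 14024.35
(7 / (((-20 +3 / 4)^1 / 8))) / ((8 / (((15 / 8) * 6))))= -4.09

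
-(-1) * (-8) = -8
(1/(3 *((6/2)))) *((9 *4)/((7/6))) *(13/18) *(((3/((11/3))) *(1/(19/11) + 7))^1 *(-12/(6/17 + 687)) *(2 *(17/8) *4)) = -25968384/5698385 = -4.56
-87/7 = -12.43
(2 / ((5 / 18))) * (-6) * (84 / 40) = -2268 / 25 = -90.72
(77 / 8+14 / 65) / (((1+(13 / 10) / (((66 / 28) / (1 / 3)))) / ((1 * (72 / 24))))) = 1519749 / 60944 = 24.94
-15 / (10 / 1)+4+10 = 25 / 2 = 12.50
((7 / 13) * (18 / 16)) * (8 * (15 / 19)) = 945 / 247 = 3.83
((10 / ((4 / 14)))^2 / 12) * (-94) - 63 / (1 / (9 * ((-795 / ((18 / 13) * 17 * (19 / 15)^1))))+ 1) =-8946970375 / 926274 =-9659.10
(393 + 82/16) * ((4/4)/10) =637/16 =39.81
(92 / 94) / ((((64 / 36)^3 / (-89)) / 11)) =-16414893 / 96256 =-170.53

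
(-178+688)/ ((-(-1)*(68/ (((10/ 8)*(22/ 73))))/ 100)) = 20625/ 73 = 282.53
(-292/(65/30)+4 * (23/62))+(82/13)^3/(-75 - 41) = -267525416/1975103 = -135.45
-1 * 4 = -4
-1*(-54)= 54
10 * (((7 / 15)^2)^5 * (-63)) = -3954653486 / 12814453125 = -0.31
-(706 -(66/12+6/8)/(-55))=-31069/44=-706.11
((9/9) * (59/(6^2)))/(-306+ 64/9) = -59/10760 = -0.01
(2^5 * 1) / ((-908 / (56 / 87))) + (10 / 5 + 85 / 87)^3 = 3940502321 / 149480181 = 26.36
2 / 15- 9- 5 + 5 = -133 / 15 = -8.87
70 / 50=7 / 5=1.40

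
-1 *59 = -59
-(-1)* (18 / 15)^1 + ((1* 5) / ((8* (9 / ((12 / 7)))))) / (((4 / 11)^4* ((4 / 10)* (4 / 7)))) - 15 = 982253 / 61440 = 15.99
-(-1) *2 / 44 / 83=1 / 1826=0.00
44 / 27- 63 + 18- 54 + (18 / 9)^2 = -2521 / 27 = -93.37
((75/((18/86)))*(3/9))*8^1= 8600/9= 955.56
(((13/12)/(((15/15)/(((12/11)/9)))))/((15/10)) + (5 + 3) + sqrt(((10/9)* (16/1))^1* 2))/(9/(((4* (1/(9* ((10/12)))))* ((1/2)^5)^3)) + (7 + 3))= 4* sqrt(5)/829455 + 1201/82116045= 0.00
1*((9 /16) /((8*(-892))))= -9 /114176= -0.00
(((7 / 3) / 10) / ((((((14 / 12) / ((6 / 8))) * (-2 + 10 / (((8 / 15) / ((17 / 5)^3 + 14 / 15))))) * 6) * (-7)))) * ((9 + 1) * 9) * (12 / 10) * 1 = -54 / 105343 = -0.00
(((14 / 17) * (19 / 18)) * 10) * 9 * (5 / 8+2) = 13965 / 68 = 205.37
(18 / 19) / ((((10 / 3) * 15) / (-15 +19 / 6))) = -213 / 950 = -0.22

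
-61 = -61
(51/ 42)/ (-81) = -17/ 1134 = -0.01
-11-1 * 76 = -87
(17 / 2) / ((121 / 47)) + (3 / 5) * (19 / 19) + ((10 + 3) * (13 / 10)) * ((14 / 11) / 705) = 3354331 / 853050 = 3.93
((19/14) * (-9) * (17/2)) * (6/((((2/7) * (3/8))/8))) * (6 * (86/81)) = -888896/3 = -296298.67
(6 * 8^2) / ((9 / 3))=128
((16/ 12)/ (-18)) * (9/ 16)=-0.04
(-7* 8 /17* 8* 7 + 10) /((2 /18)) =-26694 /17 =-1570.24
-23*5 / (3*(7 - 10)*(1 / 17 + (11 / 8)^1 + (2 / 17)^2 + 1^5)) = 265880 / 50931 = 5.22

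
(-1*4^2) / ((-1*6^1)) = 8 / 3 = 2.67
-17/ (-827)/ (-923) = -17/ 763321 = -0.00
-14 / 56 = -1 / 4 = -0.25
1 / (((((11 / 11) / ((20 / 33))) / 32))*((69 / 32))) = 20480 / 2277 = 8.99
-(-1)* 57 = 57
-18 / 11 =-1.64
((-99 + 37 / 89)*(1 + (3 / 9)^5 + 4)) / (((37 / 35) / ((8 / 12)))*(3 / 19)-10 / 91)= -26352884480 / 7504569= -3511.58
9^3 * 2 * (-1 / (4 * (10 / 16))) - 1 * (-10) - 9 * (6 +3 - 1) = -3226 / 5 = -645.20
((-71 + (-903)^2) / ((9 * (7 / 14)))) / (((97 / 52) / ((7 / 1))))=593566064 / 873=679915.31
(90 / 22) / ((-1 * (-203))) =45 / 2233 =0.02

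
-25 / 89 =-0.28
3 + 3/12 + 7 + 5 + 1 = 65/4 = 16.25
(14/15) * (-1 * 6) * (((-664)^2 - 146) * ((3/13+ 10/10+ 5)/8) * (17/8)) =-4084989.66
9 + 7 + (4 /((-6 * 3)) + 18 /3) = 196 /9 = 21.78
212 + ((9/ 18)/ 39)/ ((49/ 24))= 135048/ 637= 212.01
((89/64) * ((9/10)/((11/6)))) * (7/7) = 2403/3520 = 0.68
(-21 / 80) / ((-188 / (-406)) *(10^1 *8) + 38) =-1421 / 406240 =-0.00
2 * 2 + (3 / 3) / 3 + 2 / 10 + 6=158 / 15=10.53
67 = 67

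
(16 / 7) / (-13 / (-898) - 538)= -14368 / 3381777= -0.00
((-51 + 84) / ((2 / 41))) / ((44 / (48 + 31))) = 9717 / 8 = 1214.62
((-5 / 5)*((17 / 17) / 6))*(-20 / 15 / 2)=1 / 9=0.11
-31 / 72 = -0.43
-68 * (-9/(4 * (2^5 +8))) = 153/40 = 3.82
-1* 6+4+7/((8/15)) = 89/8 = 11.12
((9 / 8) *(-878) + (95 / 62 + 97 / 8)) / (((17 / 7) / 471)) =-796472775 / 4216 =-188916.69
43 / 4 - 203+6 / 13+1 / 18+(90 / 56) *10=-175.66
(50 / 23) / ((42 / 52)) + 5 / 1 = 3715 / 483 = 7.69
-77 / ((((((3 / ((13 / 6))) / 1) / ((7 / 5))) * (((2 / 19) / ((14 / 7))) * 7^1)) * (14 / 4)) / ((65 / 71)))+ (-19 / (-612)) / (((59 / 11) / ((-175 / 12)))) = -1703091049 / 30764016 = -55.36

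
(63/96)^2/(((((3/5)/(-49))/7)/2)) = -252105/512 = -492.39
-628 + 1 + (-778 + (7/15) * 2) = -1404.07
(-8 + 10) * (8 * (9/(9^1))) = 16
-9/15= -3/5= -0.60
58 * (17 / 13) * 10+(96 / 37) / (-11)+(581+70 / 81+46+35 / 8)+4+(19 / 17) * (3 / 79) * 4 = 6421688362391 / 4604566824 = 1394.63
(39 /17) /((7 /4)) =156 /119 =1.31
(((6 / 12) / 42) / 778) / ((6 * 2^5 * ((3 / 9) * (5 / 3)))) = 1 / 6970880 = 0.00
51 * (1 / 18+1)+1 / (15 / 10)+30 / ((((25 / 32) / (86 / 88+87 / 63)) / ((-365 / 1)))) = -32998.38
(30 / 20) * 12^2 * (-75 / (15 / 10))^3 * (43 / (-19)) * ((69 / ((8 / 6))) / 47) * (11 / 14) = 330449625000 / 6251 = 52863481.84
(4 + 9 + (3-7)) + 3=12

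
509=509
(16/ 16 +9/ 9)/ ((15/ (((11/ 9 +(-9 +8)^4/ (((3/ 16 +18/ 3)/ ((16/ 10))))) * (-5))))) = -1466/ 1485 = -0.99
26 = 26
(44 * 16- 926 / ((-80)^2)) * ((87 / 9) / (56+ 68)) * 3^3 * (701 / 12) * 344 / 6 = 1968873631539 / 396800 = 4961879.11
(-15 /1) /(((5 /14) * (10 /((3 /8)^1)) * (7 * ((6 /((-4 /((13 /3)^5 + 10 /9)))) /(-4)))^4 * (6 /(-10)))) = 66119763456 /6537684569682259333571623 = 0.00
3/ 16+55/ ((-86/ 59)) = -25831/ 688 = -37.55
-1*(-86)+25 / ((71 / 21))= 93.39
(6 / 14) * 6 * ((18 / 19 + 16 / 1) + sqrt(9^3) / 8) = 52.26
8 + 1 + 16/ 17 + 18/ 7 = 1489/ 119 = 12.51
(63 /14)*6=27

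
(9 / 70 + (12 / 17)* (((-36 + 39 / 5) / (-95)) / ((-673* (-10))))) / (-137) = -48922119 / 52116615250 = -0.00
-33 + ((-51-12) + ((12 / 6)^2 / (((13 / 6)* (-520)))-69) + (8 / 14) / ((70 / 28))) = -974644 / 5915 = -164.77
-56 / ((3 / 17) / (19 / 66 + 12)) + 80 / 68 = -6560632 / 1683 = -3898.18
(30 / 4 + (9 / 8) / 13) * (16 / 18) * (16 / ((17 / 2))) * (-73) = -614368 / 663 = -926.65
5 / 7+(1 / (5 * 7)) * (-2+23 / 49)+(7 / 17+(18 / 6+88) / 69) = 966080 / 402339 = 2.40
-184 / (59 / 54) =-9936 / 59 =-168.41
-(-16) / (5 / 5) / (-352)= -1 / 22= -0.05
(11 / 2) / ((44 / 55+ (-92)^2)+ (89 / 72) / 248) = 491040 / 755737789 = 0.00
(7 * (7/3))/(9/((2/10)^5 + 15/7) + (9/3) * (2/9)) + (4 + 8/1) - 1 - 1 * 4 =7087941/684389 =10.36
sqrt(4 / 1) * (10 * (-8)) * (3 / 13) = -480 / 13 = -36.92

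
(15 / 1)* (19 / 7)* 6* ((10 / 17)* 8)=136800 / 119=1149.58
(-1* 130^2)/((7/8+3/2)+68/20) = -676000/231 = -2926.41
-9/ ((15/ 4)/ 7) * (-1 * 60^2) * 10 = 604800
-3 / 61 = -0.05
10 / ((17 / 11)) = 110 / 17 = 6.47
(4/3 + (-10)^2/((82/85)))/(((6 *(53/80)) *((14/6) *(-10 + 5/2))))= -206624/136899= -1.51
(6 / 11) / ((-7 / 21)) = -18 / 11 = -1.64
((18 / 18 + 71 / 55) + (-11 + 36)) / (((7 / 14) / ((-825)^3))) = -30648543750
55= 55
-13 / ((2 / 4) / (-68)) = 1768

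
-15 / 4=-3.75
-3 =-3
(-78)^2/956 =1521/239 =6.36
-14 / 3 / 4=-7 / 6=-1.17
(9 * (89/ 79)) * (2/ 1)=20.28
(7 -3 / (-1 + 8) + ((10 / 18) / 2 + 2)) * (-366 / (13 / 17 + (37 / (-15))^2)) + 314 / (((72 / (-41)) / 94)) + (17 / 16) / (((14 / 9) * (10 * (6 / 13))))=-9126699646907 / 528151680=-17280.45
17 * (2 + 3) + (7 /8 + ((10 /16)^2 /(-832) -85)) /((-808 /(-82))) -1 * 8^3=-9369366017 /21512192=-435.54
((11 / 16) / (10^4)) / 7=11 / 1120000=0.00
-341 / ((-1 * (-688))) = -341 / 688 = -0.50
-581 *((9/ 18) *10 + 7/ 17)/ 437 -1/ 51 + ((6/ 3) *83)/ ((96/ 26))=292589/ 7752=37.74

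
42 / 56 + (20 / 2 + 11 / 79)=3441 / 316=10.89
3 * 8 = 24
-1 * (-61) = 61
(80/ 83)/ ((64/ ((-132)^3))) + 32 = -2872304/ 83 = -34606.07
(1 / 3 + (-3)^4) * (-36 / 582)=-488 / 97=-5.03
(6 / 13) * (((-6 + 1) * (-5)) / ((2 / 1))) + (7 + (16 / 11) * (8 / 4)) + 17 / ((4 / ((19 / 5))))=91029 / 2860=31.83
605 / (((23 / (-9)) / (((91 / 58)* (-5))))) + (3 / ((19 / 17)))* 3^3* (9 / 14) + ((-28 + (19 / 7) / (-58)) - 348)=271051331 / 177422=1527.72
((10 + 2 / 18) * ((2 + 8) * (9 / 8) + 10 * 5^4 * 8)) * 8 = 36408190 / 9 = 4045354.44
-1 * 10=-10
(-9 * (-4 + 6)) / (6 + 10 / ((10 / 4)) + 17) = -2 / 3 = -0.67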